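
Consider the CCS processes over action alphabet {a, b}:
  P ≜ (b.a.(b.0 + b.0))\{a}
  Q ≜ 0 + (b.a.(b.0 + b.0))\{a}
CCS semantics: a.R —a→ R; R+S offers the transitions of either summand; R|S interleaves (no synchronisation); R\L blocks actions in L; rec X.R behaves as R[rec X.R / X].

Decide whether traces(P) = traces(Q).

traces(P) = traces(Q)

Reachable graph of P (2 states):
  u0 = (b.a.(b.0 + b.0))\{a} → —b→ u1
  u1 = (a.(b.0 + b.0))\{a} → ·
Reachable graph of Q (2 states):
  v0 = 0 + (b.a.(b.0 + b.0))\{a} → —b→ v1
  v1 = (a.(b.0 + b.0))\{a} → ·
Partition-refinement fixed point:
  B0 = {u0, v0}
  B1 = {u1, v1}
u0 ∈ B0, v0 ∈ B0 → same block
Bisimilar ⇒ trace-equivalent.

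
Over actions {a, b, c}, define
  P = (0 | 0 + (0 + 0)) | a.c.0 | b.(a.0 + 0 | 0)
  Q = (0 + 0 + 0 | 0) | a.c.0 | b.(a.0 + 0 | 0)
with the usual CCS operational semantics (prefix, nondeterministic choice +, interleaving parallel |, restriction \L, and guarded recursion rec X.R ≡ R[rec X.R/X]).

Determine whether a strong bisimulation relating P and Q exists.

P's transition system — 9 states:
  p0 = (0 | 0 + (0 + 0)) | a.c.0 | b.(a.0 + 0 | 0) → —a→ p1, —b→ p2
  p1 = (0 | 0 + (0 + 0)) | c.0 | b.(a.0 + 0 | 0) → —b→ p3, —c→ p4
  p2 = (0 | 0 + (0 + 0)) | a.c.0 | (a.0 + 0 | 0) → —a→ p3, —a→ p5
  p3 = (0 | 0 + (0 + 0)) | c.0 | (a.0 + 0 | 0) → —a→ p6, —c→ p7
  p4 = (0 | 0 + (0 + 0)) | 0 | b.(a.0 + 0 | 0) → —b→ p7
  p5 = (0 | 0 + (0 + 0)) | a.c.0 | 0 → —a→ p6
  p6 = (0 | 0 + (0 + 0)) | c.0 | 0 → —c→ p8
  p7 = (0 | 0 + (0 + 0)) | 0 | (a.0 + 0 | 0) → —a→ p8
  p8 = (0 | 0 + (0 + 0)) | 0 | 0 → ·
Q's transition system — 9 states:
  q0 = (0 + 0 + 0 | 0) | a.c.0 | b.(a.0 + 0 | 0) → —a→ q1, —b→ q2
  q1 = (0 + 0 + 0 | 0) | c.0 | b.(a.0 + 0 | 0) → —b→ q3, —c→ q4
  q2 = (0 + 0 + 0 | 0) | a.c.0 | (a.0 + 0 | 0) → —a→ q3, —a→ q5
  q3 = (0 + 0 + 0 | 0) | c.0 | (a.0 + 0 | 0) → —a→ q6, —c→ q7
  q4 = (0 + 0 + 0 | 0) | 0 | b.(a.0 + 0 | 0) → —b→ q7
  q5 = (0 + 0 + 0 | 0) | a.c.0 | 0 → —a→ q6
  q6 = (0 + 0 + 0 | 0) | c.0 | 0 → —c→ q8
  q7 = (0 + 0 + 0 | 0) | 0 | (a.0 + 0 | 0) → —a→ q8
  q8 = (0 + 0 + 0 | 0) | 0 | 0 → ·
Partition-refinement fixed point:
  B0 = {p0, q0}
  B1 = {p1, q1}
  B2 = {p3, q3}
  B3 = {p7, q7}
  B4 = {p8, q8}
  B5 = {p6, q6}
  B6 = {p4, q4}
  B7 = {p2, q2}
  B8 = {p5, q5}
p0 ∈ B0, q0 ∈ B0 → same block

YES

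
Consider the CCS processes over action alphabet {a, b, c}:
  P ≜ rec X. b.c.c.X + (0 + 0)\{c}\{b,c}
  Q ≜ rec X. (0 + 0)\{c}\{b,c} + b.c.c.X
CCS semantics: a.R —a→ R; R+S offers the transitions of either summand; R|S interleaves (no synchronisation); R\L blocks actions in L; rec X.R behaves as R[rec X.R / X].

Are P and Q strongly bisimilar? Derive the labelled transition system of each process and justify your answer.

bisimilar

Reachable graph of P (3 states):
  s0 = rec X. b.c.c.X + (0 + 0)\{c}\{b,c} has moves =b=> s1
  s1 = c.c.(rec X. b.c.c.X + (0 + 0)\{c}\{b,c}) has moves =c=> s2
  s2 = c.(rec X. b.c.c.X + (0 + 0)\{c}\{b,c}) has moves =c=> s0
Reachable graph of Q (3 states):
  t0 = rec X. (0 + 0)\{c}\{b,c} + b.c.c.X has moves =b=> t1
  t1 = c.c.(rec X. (0 + 0)\{c}\{b,c} + b.c.c.X) has moves =c=> t2
  t2 = c.(rec X. (0 + 0)\{c}\{b,c} + b.c.c.X) has moves =c=> t0
Bisimilarity quotient blocks:
  B0 = {s0, t0}
  B1 = {s1, t1}
  B2 = {s2, t2}
s0 ∈ B0, t0 ∈ B0 → same block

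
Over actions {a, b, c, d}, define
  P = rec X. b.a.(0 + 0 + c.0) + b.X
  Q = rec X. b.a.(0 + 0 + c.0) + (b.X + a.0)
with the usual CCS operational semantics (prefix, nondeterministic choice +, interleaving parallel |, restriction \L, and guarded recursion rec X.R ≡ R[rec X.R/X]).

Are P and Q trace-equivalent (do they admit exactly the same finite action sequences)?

NO — witness ⟨a⟩

LTS(P): 4 reachable states
  s0 = rec X. b.a.(0 + 0 + c.0) + b.X ⊢ ··b··> s0, ··b··> s1
  s1 = a.(0 + 0 + c.0) ⊢ ··a··> s2
  s2 = 0 + 0 + c.0 ⊢ ··c··> s3
  s3 = 0 ⊢ (no moves)
LTS(Q): 4 reachable states
  t0 = rec X. b.a.(0 + 0 + c.0) + (b.X + a.0) ⊢ ··a··> t1, ··b··> t0, ··b··> t2
  t1 = 0 ⊢ (no moves)
  t2 = a.(0 + 0 + c.0) ⊢ ··a··> t3
  t3 = 0 + 0 + c.0 ⊢ ··c··> t1
Run σ = ⟨a⟩ on Q: start {t0}
  [1] a ⇒ {t1}
  — Q admits the full trace.
Run σ = ⟨a⟩ on P: start {s0}
  [1] a ⇒ no successor for P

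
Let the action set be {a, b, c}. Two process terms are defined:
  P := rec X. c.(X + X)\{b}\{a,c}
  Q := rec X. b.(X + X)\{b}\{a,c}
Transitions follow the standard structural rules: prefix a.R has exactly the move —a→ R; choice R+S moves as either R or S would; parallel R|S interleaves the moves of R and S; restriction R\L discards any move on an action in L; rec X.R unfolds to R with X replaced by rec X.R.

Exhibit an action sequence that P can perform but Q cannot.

c

Reachable graph of P (2 states):
  s0 = rec X. c.(X + X)\{b}\{a,c} | —c→ s1
  s1 = ((rec X. c.(X + X)\{b}\{a,c}) + (rec X. c.(X + X)\{b}\{a,c}))\{b}\{a,c} | (no moves)
Reachable graph of Q (2 states):
  t0 = rec X. b.(X + X)\{b}\{a,c} | —b→ t1
  t1 = ((rec X. b.(X + X)\{b}\{a,c}) + (rec X. b.(X + X)\{b}\{a,c}))\{b}\{a,c} | (no moves)
Trace ⟨c⟩ through P, begin at {s0}:
  [1] c ⇒ {s1}
  ✓ P
Trace ⟨c⟩ through Q, begin at {t0}:
  [1] c ⇒ no successor for Q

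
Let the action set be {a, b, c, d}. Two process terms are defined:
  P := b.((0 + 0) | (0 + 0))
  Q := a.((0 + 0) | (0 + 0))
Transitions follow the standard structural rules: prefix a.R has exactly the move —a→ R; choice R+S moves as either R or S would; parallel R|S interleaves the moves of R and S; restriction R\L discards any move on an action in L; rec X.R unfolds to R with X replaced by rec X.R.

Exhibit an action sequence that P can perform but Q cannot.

b

LTS(P): 2 reachable states
  p0 = b.((0 + 0) | (0 + 0)) | —b→ p1
  p1 = (0 + 0) | (0 + 0) | ∅
LTS(Q): 2 reachable states
  q0 = a.((0 + 0) | (0 + 0)) | —a→ q1
  q1 = (0 + 0) | (0 + 0) | ∅
Executing b from P (initial set {p0}):
  after b @ step 1: {p1}
  ✓ P
Executing b from Q (initial set {q0}):
  after b @ step 1: ∅  — Q cannot continue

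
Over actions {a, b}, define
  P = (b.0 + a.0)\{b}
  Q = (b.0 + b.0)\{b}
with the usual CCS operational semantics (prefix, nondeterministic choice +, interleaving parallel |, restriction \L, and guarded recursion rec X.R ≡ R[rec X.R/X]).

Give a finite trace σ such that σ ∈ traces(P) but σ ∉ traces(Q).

P's transition system — 2 states:
  u0 = (b.0 + a.0)\{b} has moves -a-> u1
  u1 = 0\{b} has moves deadlocked
Q's transition system — 1 states:
  v0 = (b.0 + b.0)\{b} has moves deadlocked
Run σ = ⟨a⟩ on P: start {u0}
  after a @ step 1: {u1}
  ✓ P
Run σ = ⟨a⟩ on Q: start {v0}
  after a @ step 1: ∅ (Q stuck)

a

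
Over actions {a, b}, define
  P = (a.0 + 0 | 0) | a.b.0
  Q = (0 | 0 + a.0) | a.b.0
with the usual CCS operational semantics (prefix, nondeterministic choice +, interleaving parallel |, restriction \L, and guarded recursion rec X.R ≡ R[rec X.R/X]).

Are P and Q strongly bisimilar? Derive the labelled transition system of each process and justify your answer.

P's transition system — 6 states:
  s0 = (a.0 + 0 | 0) | a.b.0 has moves =a=> s1, =a=> s2
  s1 = (a.0 + 0 | 0) | b.0 has moves =a=> s3, =b=> s4
  s2 = 0 | a.b.0 has moves =a=> s3
  s3 = 0 | b.0 has moves =b=> s5
  s4 = (a.0 + 0 | 0) | 0 has moves =a=> s5
  s5 = 0 | 0 has moves stopped
Q's transition system — 6 states:
  t0 = (0 | 0 + a.0) | a.b.0 has moves =a=> t1, =a=> t2
  t1 = (0 | 0 + a.0) | b.0 has moves =a=> t3, =b=> t4
  t2 = 0 | a.b.0 has moves =a=> t3
  t3 = 0 | b.0 has moves =b=> t5
  t4 = (0 | 0 + a.0) | 0 has moves =a=> t5
  t5 = 0 | 0 has moves stopped
Partition-refinement fixed point:
  B0 = {s0, t0}
  B1 = {s1, t1}
  B2 = {s3, t3}
  B3 = {s5, t5}
  B4 = {s4, t4}
  B5 = {s2, t2}
s0 ∈ B0, t0 ∈ B0 → same block

bisimilar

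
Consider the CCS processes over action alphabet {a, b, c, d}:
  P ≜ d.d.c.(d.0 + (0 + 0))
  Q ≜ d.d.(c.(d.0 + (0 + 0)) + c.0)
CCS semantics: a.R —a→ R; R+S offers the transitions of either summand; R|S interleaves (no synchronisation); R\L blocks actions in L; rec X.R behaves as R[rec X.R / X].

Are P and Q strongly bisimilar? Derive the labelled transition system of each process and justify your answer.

P ≁ Q

LTS(P): 5 reachable states
  p0 = d.d.c.(d.0 + (0 + 0)) ⊢ ··d··> p1
  p1 = d.c.(d.0 + (0 + 0)) ⊢ ··d··> p2
  p2 = c.(d.0 + (0 + 0)) ⊢ ··c··> p3
  p3 = d.0 + (0 + 0) ⊢ ··d··> p4
  p4 = 0 ⊢ ·
LTS(Q): 5 reachable states
  q0 = d.d.(c.(d.0 + (0 + 0)) + c.0) ⊢ ··d··> q1
  q1 = d.(c.(d.0 + (0 + 0)) + c.0) ⊢ ··d··> q2
  q2 = c.(d.0 + (0 + 0)) + c.0 ⊢ ··c··> q3, ··c··> q4
  q3 = 0 ⊢ ·
  q4 = d.0 + (0 + 0) ⊢ ··d··> q3
Bisimilarity quotient blocks:
  B0 = {p0}
  B1 = {p1}
  B2 = {p2}
  B3 = {p3, q4}
  B4 = {p4, q3}
  B5 = {q0}
  B6 = {q1}
  B7 = {q2}
p0 ∈ B0, q0 ∈ B5 → different blocks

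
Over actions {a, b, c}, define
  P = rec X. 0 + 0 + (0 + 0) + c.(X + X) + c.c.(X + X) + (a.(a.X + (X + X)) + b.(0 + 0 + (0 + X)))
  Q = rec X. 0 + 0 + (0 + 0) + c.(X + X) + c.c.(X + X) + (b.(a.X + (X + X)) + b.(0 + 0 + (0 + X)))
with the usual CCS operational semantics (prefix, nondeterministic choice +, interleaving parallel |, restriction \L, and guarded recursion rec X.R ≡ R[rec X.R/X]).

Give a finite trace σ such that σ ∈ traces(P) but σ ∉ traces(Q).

a

P's transition system — 5 states:
  s0 = rec X. 0 + 0 + (0 + 0) + c.(X + X) + c.c.(X + X) + (a.(a.X + (X + X)) + b.(0 + 0 + (0 + X))) → =a=> s1, =b=> s2, =c=> s3, =c=> s4
  s1 = a.(rec X. 0 + 0 + (0 + 0) + c.(X + X) + c.c.(X + X) + (a.(a.X + (X + X)) + b.(0 + 0 + (0 + X)))) + ((rec X. 0 + 0 + (0 + 0) + c.(X + X) + c.c.(X + X) + (a.(a.X + (X + X)) + b.(0 + 0 + (0 + X)))) + (rec X. 0 + 0 + (0 + 0) + c.(X + X) + c.c.(X + X) + (a.(a.X + (X + X)) + b.(0 + 0 + (0 + X))))) → =a=> s0, =a=> s1, =b=> s2, =c=> s3, =c=> s4
  s2 = 0 + 0 + (0 + (rec X. 0 + 0 + (0 + 0) + c.(X + X) + c.c.(X + X) + (a.(a.X + (X + X)) + b.(0 + 0 + (0 + X))))) → =a=> s1, =b=> s2, =c=> s3, =c=> s4
  s3 = (rec X. 0 + 0 + (0 + 0) + c.(X + X) + c.c.(X + X) + (a.(a.X + (X + X)) + b.(0 + 0 + (0 + X)))) + (rec X. 0 + 0 + (0 + 0) + c.(X + X) + c.c.(X + X) + (a.(a.X + (X + X)) + b.(0 + 0 + (0 + X)))) → =a=> s1, =b=> s2, =c=> s3, =c=> s4
  s4 = c.((rec X. 0 + 0 + (0 + 0) + c.(X + X) + c.c.(X + X) + (a.(a.X + (X + X)) + b.(0 + 0 + (0 + X)))) + (rec X. 0 + 0 + (0 + 0) + c.(X + X) + c.c.(X + X) + (a.(a.X + (X + X)) + b.(0 + 0 + (0 + X))))) → =c=> s3
Q's transition system — 5 states:
  t0 = rec X. 0 + 0 + (0 + 0) + c.(X + X) + c.c.(X + X) + (b.(a.X + (X + X)) + b.(0 + 0 + (0 + X))) → =b=> t1, =b=> t2, =c=> t3, =c=> t4
  t1 = 0 + 0 + (0 + (rec X. 0 + 0 + (0 + 0) + c.(X + X) + c.c.(X + X) + (b.(a.X + (X + X)) + b.(0 + 0 + (0 + X))))) → =b=> t1, =b=> t2, =c=> t3, =c=> t4
  t2 = a.(rec X. 0 + 0 + (0 + 0) + c.(X + X) + c.c.(X + X) + (b.(a.X + (X + X)) + b.(0 + 0 + (0 + X)))) + ((rec X. 0 + 0 + (0 + 0) + c.(X + X) + c.c.(X + X) + (b.(a.X + (X + X)) + b.(0 + 0 + (0 + X)))) + (rec X. 0 + 0 + (0 + 0) + c.(X + X) + c.c.(X + X) + (b.(a.X + (X + X)) + b.(0 + 0 + (0 + X))))) → =a=> t0, =b=> t1, =b=> t2, =c=> t3, =c=> t4
  t3 = (rec X. 0 + 0 + (0 + 0) + c.(X + X) + c.c.(X + X) + (b.(a.X + (X + X)) + b.(0 + 0 + (0 + X)))) + (rec X. 0 + 0 + (0 + 0) + c.(X + X) + c.c.(X + X) + (b.(a.X + (X + X)) + b.(0 + 0 + (0 + X)))) → =b=> t1, =b=> t2, =c=> t3, =c=> t4
  t4 = c.((rec X. 0 + 0 + (0 + 0) + c.(X + X) + c.c.(X + X) + (b.(a.X + (X + X)) + b.(0 + 0 + (0 + X)))) + (rec X. 0 + 0 + (0 + 0) + c.(X + X) + c.c.(X + X) + (b.(a.X + (X + X)) + b.(0 + 0 + (0 + X))))) → =c=> t3
Run σ = ⟨a⟩ on P: start {s0}
  [1] a ⇒ {s1}
  — P admits the full trace.
Run σ = ⟨a⟩ on Q: start {t0}
  [1] a ⇒ no successor for Q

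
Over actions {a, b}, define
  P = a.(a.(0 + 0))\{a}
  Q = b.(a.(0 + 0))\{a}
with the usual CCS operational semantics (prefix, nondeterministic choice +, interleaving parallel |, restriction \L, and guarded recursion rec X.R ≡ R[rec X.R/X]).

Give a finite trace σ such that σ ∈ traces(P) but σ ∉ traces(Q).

a

Reachable graph of P (2 states):
  u0 = a.(a.(0 + 0))\{a} ⊢ --a--▸ u1
  u1 = (a.(0 + 0))\{a} ⊢ stopped
Reachable graph of Q (2 states):
  v0 = b.(a.(0 + 0))\{a} ⊢ --b--▸ v1
  v1 = (a.(0 + 0))\{a} ⊢ stopped
Executing a from P (initial set {u0}):
  [1] a ⇒ {u1}
  — P admits the full trace.
Executing a from Q (initial set {v0}):
  [1] a ⇒ no successor for Q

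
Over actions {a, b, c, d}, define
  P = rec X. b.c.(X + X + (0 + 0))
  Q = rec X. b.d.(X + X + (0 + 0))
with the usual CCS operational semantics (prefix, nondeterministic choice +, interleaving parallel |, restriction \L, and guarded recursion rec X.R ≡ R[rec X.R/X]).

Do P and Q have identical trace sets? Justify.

LTS(P): 3 reachable states
  u0 = rec X. b.c.(X + X + (0 + 0)) :: -b-> u1
  u1 = c.((rec X. b.c.(X + X + (0 + 0))) + (rec X. b.c.(X + X + (0 + 0))) + (0 + 0)) :: -c-> u2
  u2 = (rec X. b.c.(X + X + (0 + 0))) + (rec X. b.c.(X + X + (0 + 0))) + (0 + 0) :: -b-> u1
LTS(Q): 3 reachable states
  v0 = rec X. b.d.(X + X + (0 + 0)) :: -b-> v1
  v1 = d.((rec X. b.d.(X + X + (0 + 0))) + (rec X. b.d.(X + X + (0 + 0))) + (0 + 0)) :: -d-> v2
  v2 = (rec X. b.d.(X + X + (0 + 0))) + (rec X. b.d.(X + X + (0 + 0))) + (0 + 0) :: -b-> v1
Run σ = ⟨bc⟩ on P: start {u0}
  [1] b ⇒ {u1}
  [2] c ⇒ {u2}
  ✓ P
Run σ = ⟨bc⟩ on Q: start {v0}
  [1] b ⇒ {v1}
  [2] c ⇒ ∅  — Q cannot continue

trace-distinct — witness ⟨bc⟩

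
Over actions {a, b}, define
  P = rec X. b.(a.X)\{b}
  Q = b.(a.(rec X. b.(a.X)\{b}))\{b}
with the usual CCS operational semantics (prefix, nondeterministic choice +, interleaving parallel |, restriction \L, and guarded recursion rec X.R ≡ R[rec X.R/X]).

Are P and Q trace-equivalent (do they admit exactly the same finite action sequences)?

P's transition system — 3 states:
  s0 = rec X. b.(a.X)\{b} → -b-> s1
  s1 = (a.(rec X. b.(a.X)\{b}))\{b} → -a-> s2
  s2 = (rec X. b.(a.X)\{b})\{b} → (no moves)
Q's transition system — 3 states:
  t0 = b.(a.(rec X. b.(a.X)\{b}))\{b} → -b-> t1
  t1 = (a.(rec X. b.(a.X)\{b}))\{b} → -a-> t2
  t2 = (rec X. b.(a.X)\{b})\{b} → (no moves)
Bisimilarity quotient blocks:
  B0 = {s0, t0}
  B1 = {s1, t1}
  B2 = {s2, t2}
s0 ∈ B0, t0 ∈ B0 → same block
Bisimilar ⇒ trace-equivalent.

YES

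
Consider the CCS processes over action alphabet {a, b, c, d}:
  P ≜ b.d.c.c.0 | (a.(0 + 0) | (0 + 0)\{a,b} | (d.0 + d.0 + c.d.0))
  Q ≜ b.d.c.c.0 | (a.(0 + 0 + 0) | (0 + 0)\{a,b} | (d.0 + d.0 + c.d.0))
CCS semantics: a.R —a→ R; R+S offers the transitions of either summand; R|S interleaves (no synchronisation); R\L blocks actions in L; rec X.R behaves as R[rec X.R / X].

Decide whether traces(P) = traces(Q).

traces(P) = traces(Q)

LTS(P): 30 reachable states
  m0 = b.d.c.c.0 | (a.(0 + 0) | (0 + 0)\{a,b} | (d.0 + d.0 + c.d.0)) :: =a=> m1, =b=> m2, =c=> m3, =d=> m4
  m1 = b.d.c.c.0 | ((0 + 0) | (0 + 0)\{a,b} | (d.0 + d.0 + c.d.0)) :: =b=> m5, =c=> m6, =d=> m7
  m2 = d.c.c.0 | (a.(0 + 0) | (0 + 0)\{a,b} | (d.0 + d.0 + c.d.0)) :: =a=> m5, =c=> m8, =d=> m10, =d=> m9
  m3 = b.d.c.c.0 | (a.(0 + 0) | (0 + 0)\{a,b} | d.0) :: =a=> m6, =b=> m8, =d=> m4
  m4 = b.d.c.c.0 | (a.(0 + 0) | (0 + 0)\{a,b} | 0) :: =a=> m7, =b=> m10
  m5 = d.c.c.0 | ((0 + 0) | (0 + 0)\{a,b} | (d.0 + d.0 + c.d.0)) :: =c=> m11, =d=> m12, =d=> m13
  m6 = b.d.c.c.0 | ((0 + 0) | (0 + 0)\{a,b} | d.0) :: =b=> m11, =d=> m7
  m7 = b.d.c.c.0 | ((0 + 0) | (0 + 0)\{a,b} | 0) :: =b=> m13
  m8 = d.c.c.0 | (a.(0 + 0) | (0 + 0)\{a,b} | d.0) :: =a=> m11, =d=> m10, =d=> m14
  m9 = c.c.0 | (a.(0 + 0) | (0 + 0)\{a,b} | (d.0 + d.0 + c.d.0)) :: =a=> m12, =c=> m14, =c=> m15, =d=> m16
  m10 = d.c.c.0 | (a.(0 + 0) | (0 + 0)\{a,b} | 0) :: =a=> m13, =d=> m16
  m11 = d.c.c.0 | ((0 + 0) | (0 + 0)\{a,b} | d.0) :: =d=> m13, =d=> m17
  m12 = c.c.0 | ((0 + 0) | (0 + 0)\{a,b} | (d.0 + d.0 + c.d.0)) :: =c=> m17, =c=> m18, =d=> m19
  m13 = d.c.c.0 | ((0 + 0) | (0 + 0)\{a,b} | 0) :: =d=> m19
  m14 = c.c.0 | (a.(0 + 0) | (0 + 0)\{a,b} | d.0) :: =a=> m17, =c=> m20, =d=> m16
  m15 = c.0 | (a.(0 + 0) | (0 + 0)\{a,b} | (d.0 + d.0 + c.d.0)) :: =a=> m18, =c=> m20, =c=> m21, =d=> m22
  m16 = c.c.0 | (a.(0 + 0) | (0 + 0)\{a,b} | 0) :: =a=> m19, =c=> m22
  m17 = c.c.0 | ((0 + 0) | (0 + 0)\{a,b} | d.0) :: =c=> m23, =d=> m19
  m18 = c.0 | ((0 + 0) | (0 + 0)\{a,b} | (d.0 + d.0 + c.d.0)) :: =c=> m23, =c=> m24, =d=> m25
  m19 = c.c.0 | ((0 + 0) | (0 + 0)\{a,b} | 0) :: =c=> m25
  m20 = c.0 | (a.(0 + 0) | (0 + 0)\{a,b} | d.0) :: =a=> m23, =c=> m26, =d=> m22
  m21 = 0 | (a.(0 + 0) | (0 + 0)\{a,b} | (d.0 + d.0 + c.d.0)) :: =a=> m24, =c=> m26, =d=> m27
  m22 = c.0 | (a.(0 + 0) | (0 + 0)\{a,b} | 0) :: =a=> m25, =c=> m27
  m23 = c.0 | ((0 + 0) | (0 + 0)\{a,b} | d.0) :: =c=> m28, =d=> m25
  m24 = 0 | ((0 + 0) | (0 + 0)\{a,b} | (d.0 + d.0 + c.d.0)) :: =c=> m28, =d=> m29
  m25 = c.0 | ((0 + 0) | (0 + 0)\{a,b} | 0) :: =c=> m29
  m26 = 0 | (a.(0 + 0) | (0 + 0)\{a,b} | d.0) :: =a=> m28, =d=> m27
  m27 = 0 | (a.(0 + 0) | (0 + 0)\{a,b} | 0) :: =a=> m29
  m28 = 0 | ((0 + 0) | (0 + 0)\{a,b} | d.0) :: =d=> m29
  m29 = 0 | ((0 + 0) | (0 + 0)\{a,b} | 0) :: deadlocked
LTS(Q): 30 reachable states
  n0 = b.d.c.c.0 | (a.(0 + 0 + 0) | (0 + 0)\{a,b} | (d.0 + d.0 + c.d.0)) :: =a=> n1, =b=> n2, =c=> n3, =d=> n4
  n1 = b.d.c.c.0 | ((0 + 0 + 0) | (0 + 0)\{a,b} | (d.0 + d.0 + c.d.0)) :: =b=> n5, =c=> n6, =d=> n7
  n2 = d.c.c.0 | (a.(0 + 0 + 0) | (0 + 0)\{a,b} | (d.0 + d.0 + c.d.0)) :: =a=> n5, =c=> n8, =d=> n10, =d=> n9
  n3 = b.d.c.c.0 | (a.(0 + 0 + 0) | (0 + 0)\{a,b} | d.0) :: =a=> n6, =b=> n8, =d=> n4
  n4 = b.d.c.c.0 | (a.(0 + 0 + 0) | (0 + 0)\{a,b} | 0) :: =a=> n7, =b=> n10
  n5 = d.c.c.0 | ((0 + 0 + 0) | (0 + 0)\{a,b} | (d.0 + d.0 + c.d.0)) :: =c=> n11, =d=> n12, =d=> n13
  n6 = b.d.c.c.0 | ((0 + 0 + 0) | (0 + 0)\{a,b} | d.0) :: =b=> n11, =d=> n7
  n7 = b.d.c.c.0 | ((0 + 0 + 0) | (0 + 0)\{a,b} | 0) :: =b=> n13
  n8 = d.c.c.0 | (a.(0 + 0 + 0) | (0 + 0)\{a,b} | d.0) :: =a=> n11, =d=> n10, =d=> n14
  n9 = c.c.0 | (a.(0 + 0 + 0) | (0 + 0)\{a,b} | (d.0 + d.0 + c.d.0)) :: =a=> n12, =c=> n14, =c=> n15, =d=> n16
  n10 = d.c.c.0 | (a.(0 + 0 + 0) | (0 + 0)\{a,b} | 0) :: =a=> n13, =d=> n16
  n11 = d.c.c.0 | ((0 + 0 + 0) | (0 + 0)\{a,b} | d.0) :: =d=> n13, =d=> n17
  n12 = c.c.0 | ((0 + 0 + 0) | (0 + 0)\{a,b} | (d.0 + d.0 + c.d.0)) :: =c=> n17, =c=> n18, =d=> n19
  n13 = d.c.c.0 | ((0 + 0 + 0) | (0 + 0)\{a,b} | 0) :: =d=> n19
  n14 = c.c.0 | (a.(0 + 0 + 0) | (0 + 0)\{a,b} | d.0) :: =a=> n17, =c=> n20, =d=> n16
  n15 = c.0 | (a.(0 + 0 + 0) | (0 + 0)\{a,b} | (d.0 + d.0 + c.d.0)) :: =a=> n18, =c=> n20, =c=> n21, =d=> n22
  n16 = c.c.0 | (a.(0 + 0 + 0) | (0 + 0)\{a,b} | 0) :: =a=> n19, =c=> n22
  n17 = c.c.0 | ((0 + 0 + 0) | (0 + 0)\{a,b} | d.0) :: =c=> n23, =d=> n19
  n18 = c.0 | ((0 + 0 + 0) | (0 + 0)\{a,b} | (d.0 + d.0 + c.d.0)) :: =c=> n23, =c=> n24, =d=> n25
  n19 = c.c.0 | ((0 + 0 + 0) | (0 + 0)\{a,b} | 0) :: =c=> n25
  n20 = c.0 | (a.(0 + 0 + 0) | (0 + 0)\{a,b} | d.0) :: =a=> n23, =c=> n26, =d=> n22
  n21 = 0 | (a.(0 + 0 + 0) | (0 + 0)\{a,b} | (d.0 + d.0 + c.d.0)) :: =a=> n24, =c=> n26, =d=> n27
  n22 = c.0 | (a.(0 + 0 + 0) | (0 + 0)\{a,b} | 0) :: =a=> n25, =c=> n27
  n23 = c.0 | ((0 + 0 + 0) | (0 + 0)\{a,b} | d.0) :: =c=> n28, =d=> n25
  n24 = 0 | ((0 + 0 + 0) | (0 + 0)\{a,b} | (d.0 + d.0 + c.d.0)) :: =c=> n28, =d=> n29
  n25 = c.0 | ((0 + 0 + 0) | (0 + 0)\{a,b} | 0) :: =c=> n29
  n26 = 0 | (a.(0 + 0 + 0) | (0 + 0)\{a,b} | d.0) :: =a=> n28, =d=> n27
  n27 = 0 | (a.(0 + 0 + 0) | (0 + 0)\{a,b} | 0) :: =a=> n29
  n28 = 0 | ((0 + 0 + 0) | (0 + 0)\{a,b} | d.0) :: =d=> n29
  n29 = 0 | ((0 + 0 + 0) | (0 + 0)\{a,b} | 0) :: deadlocked
Coarsest stable partition (strong bisimilarity classes):
  B0 = {m0, n0}
  B1 = {m1, n1}
  B2 = {m5, n5}
  B3 = {m12, n12}
  B4 = {m19, n19}
  B5 = {m25, n25}
  B6 = {m29, n29}
  B7 = {m17, n17}
  B8 = {m23, n23}
  B9 = {m28, n28}
  B10 = {m18, n18}
  B11 = {m24, n24}
  B12 = {m13, n13}
  B13 = {m11, n11}
  B14 = {m6, n6}
  B15 = {m7, n7}
  B16 = {m4, n4}
  B17 = {m10, n10}
  B18 = {m16, n16}
  B19 = {m22, n22}
  B20 = {m27, n27}
  B21 = {m3, n3}
  B22 = {m8, n8}
  B23 = {m14, n14}
  B24 = {m20, n20}
  B25 = {m26, n26}
  B26 = {m2, n2}
  B27 = {m9, n9}
  B28 = {m15, n15}
  B29 = {m21, n21}
m0 ∈ B0, n0 ∈ B0 → same block
Bisimilar ⇒ trace-equivalent.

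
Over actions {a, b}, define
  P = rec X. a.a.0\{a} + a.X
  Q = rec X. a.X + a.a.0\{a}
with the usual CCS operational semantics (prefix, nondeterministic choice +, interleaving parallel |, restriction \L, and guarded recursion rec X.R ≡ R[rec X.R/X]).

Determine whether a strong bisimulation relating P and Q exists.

LTS(P): 3 reachable states
  u0 = rec X. a.a.0\{a} + a.X has moves —a→ u0, —a→ u1
  u1 = a.0\{a} has moves —a→ u2
  u2 = 0\{a} has moves stopped
LTS(Q): 3 reachable states
  v0 = rec X. a.X + a.a.0\{a} has moves —a→ v0, —a→ v1
  v1 = a.0\{a} has moves —a→ v2
  v2 = 0\{a} has moves stopped
Coarsest stable partition (strong bisimilarity classes):
  B0 = {u0, v0}
  B1 = {u1, v1}
  B2 = {u2, v2}
u0 ∈ B0, v0 ∈ B0 → same block

bisimilar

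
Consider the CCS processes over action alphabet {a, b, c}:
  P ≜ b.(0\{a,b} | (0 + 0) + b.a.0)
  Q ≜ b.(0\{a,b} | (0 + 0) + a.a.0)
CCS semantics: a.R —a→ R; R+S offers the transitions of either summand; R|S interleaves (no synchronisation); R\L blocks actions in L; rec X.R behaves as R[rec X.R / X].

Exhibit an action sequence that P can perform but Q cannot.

bb

Reachable graph of P (4 states):
  u0 = b.(0\{a,b} | (0 + 0) + b.a.0) | —b→ u1
  u1 = 0\{a,b} | (0 + 0) + b.a.0 | —b→ u2
  u2 = a.0 | —a→ u3
  u3 = 0 | ∅
Reachable graph of Q (4 states):
  v0 = b.(0\{a,b} | (0 + 0) + a.a.0) | —b→ v1
  v1 = 0\{a,b} | (0 + 0) + a.a.0 | —a→ v2
  v2 = a.0 | —a→ v3
  v3 = 0 | ∅
Executing bb from P (initial set {u0}):
  step 1 (b): {u1}
  step 2 (b): {u2}
  — P admits the full trace.
Executing bb from Q (initial set {v0}):
  step 1 (b): {v1}
  step 2 (b): no successor for Q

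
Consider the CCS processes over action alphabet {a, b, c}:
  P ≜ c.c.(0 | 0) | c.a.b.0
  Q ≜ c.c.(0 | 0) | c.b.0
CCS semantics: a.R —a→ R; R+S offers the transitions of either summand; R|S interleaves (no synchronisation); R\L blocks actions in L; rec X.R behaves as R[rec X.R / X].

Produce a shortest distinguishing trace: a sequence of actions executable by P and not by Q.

ca

LTS(P): 12 reachable states
  s0 = c.c.(0 | 0) | c.a.b.0 → =c=> s1, =c=> s2
  s1 = c.(0 | 0) | c.a.b.0 → =c=> s3, =c=> s4
  s2 = c.c.(0 | 0) | a.b.0 → =a=> s5, =c=> s4
  s3 = 0 | 0 | c.a.b.0 → =c=> s6
  s4 = c.(0 | 0) | a.b.0 → =a=> s7, =c=> s6
  s5 = c.c.(0 | 0) | b.0 → =b=> s8, =c=> s7
  s6 = 0 | 0 | a.b.0 → =a=> s9
  s7 = c.(0 | 0) | b.0 → =b=> s10, =c=> s9
  s8 = c.c.(0 | 0) | 0 → =c=> s10
  s9 = 0 | 0 | b.0 → =b=> s11
  s10 = c.(0 | 0) | 0 → =c=> s11
  s11 = 0 | 0 | 0 → ·
LTS(Q): 9 reachable states
  t0 = c.c.(0 | 0) | c.b.0 → =c=> t1, =c=> t2
  t1 = c.(0 | 0) | c.b.0 → =c=> t3, =c=> t4
  t2 = c.c.(0 | 0) | b.0 → =b=> t5, =c=> t4
  t3 = 0 | 0 | c.b.0 → =c=> t6
  t4 = c.(0 | 0) | b.0 → =b=> t7, =c=> t6
  t5 = c.c.(0 | 0) | 0 → =c=> t7
  t6 = 0 | 0 | b.0 → =b=> t8
  t7 = c.(0 | 0) | 0 → =c=> t8
  t8 = 0 | 0 | 0 → ·
Executing ca from P (initial set {s0}):
  [1] c ⇒ {s1, s2}
  [2] a ⇒ {s5}
  ✓ P
Executing ca from Q (initial set {t0}):
  [1] c ⇒ {t1, t2}
  [2] a ⇒ ∅  — Q cannot continue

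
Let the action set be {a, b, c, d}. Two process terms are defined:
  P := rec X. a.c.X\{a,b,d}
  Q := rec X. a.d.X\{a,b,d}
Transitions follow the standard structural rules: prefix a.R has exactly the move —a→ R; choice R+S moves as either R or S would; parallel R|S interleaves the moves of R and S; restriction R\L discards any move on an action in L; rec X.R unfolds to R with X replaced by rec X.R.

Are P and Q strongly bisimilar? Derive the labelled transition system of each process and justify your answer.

Reachable graph of P (3 states):
  s0 = rec X. a.c.X\{a,b,d} → -a-> s1
  s1 = c.(rec X. a.c.X\{a,b,d})\{a,b,d} → -c-> s2
  s2 = (rec X. a.c.X\{a,b,d})\{a,b,d} → ∅
Reachable graph of Q (3 states):
  t0 = rec X. a.d.X\{a,b,d} → -a-> t1
  t1 = d.(rec X. a.d.X\{a,b,d})\{a,b,d} → -d-> t2
  t2 = (rec X. a.d.X\{a,b,d})\{a,b,d} → ∅
Partition-refinement fixed point:
  B0 = {s0}
  B1 = {s1}
  B2 = {s2, t2}
  B3 = {t0}
  B4 = {t1}
s0 ∈ B0, t0 ∈ B3 → different blocks

not bisimilar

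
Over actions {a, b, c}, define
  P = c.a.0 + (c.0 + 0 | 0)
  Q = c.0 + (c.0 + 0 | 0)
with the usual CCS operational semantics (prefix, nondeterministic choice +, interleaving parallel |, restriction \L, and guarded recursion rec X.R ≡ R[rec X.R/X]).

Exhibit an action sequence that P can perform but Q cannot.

P's transition system — 3 states:
  u0 = c.a.0 + (c.0 + 0 | 0) has moves —c→ u1, —c→ u2
  u1 = 0 has moves stopped
  u2 = a.0 has moves —a→ u1
Q's transition system — 2 states:
  v0 = c.0 + (c.0 + 0 | 0) has moves —c→ v1
  v1 = 0 has moves stopped
Run σ = ⟨ca⟩ on P: start {u0}
  step 1 (c): {u1, u2}
  step 2 (a): {u1}
  P completes σ.
Run σ = ⟨ca⟩ on Q: start {v0}
  step 1 (c): {v1}
  step 2 (a): ∅ (Q stuck)

ca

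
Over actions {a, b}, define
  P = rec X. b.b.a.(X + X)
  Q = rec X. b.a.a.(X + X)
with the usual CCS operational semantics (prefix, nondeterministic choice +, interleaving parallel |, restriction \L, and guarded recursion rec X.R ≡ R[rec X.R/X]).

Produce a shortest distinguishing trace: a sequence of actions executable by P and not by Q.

bb

P's transition system — 4 states:
  s0 = rec X. b.b.a.(X + X) | —b→ s1
  s1 = b.a.((rec X. b.b.a.(X + X)) + (rec X. b.b.a.(X + X))) | —b→ s2
  s2 = a.((rec X. b.b.a.(X + X)) + (rec X. b.b.a.(X + X))) | —a→ s3
  s3 = (rec X. b.b.a.(X + X)) + (rec X. b.b.a.(X + X)) | —b→ s1
Q's transition system — 4 states:
  t0 = rec X. b.a.a.(X + X) | —b→ t1
  t1 = a.a.((rec X. b.a.a.(X + X)) + (rec X. b.a.a.(X + X))) | —a→ t2
  t2 = a.((rec X. b.a.a.(X + X)) + (rec X. b.a.a.(X + X))) | —a→ t3
  t3 = (rec X. b.a.a.(X + X)) + (rec X. b.a.a.(X + X)) | —b→ t1
Run σ = ⟨bb⟩ on P: start {s0}
  [1] b ⇒ {s1}
  [2] b ⇒ {s2}
  ✓ P
Run σ = ⟨bb⟩ on Q: start {t0}
  [1] b ⇒ {t1}
  [2] b ⇒ ∅ (Q stuck)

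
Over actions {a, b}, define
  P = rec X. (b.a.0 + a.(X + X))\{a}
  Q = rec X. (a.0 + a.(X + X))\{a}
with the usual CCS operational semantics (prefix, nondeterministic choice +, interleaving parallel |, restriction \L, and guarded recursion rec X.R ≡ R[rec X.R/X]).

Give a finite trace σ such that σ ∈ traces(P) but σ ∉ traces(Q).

b

P's transition system — 2 states:
  m0 = rec X. (b.a.0 + a.(X + X))\{a} → --b--▸ m1
  m1 = (a.0)\{a} → (no moves)
Q's transition system — 1 states:
  n0 = rec X. (a.0 + a.(X + X))\{a} → (no moves)
Run σ = ⟨b⟩ on P: start {m0}
  after b @ step 1: {m1}
  P completes σ.
Run σ = ⟨b⟩ on Q: start {n0}
  after b @ step 1: no successor for Q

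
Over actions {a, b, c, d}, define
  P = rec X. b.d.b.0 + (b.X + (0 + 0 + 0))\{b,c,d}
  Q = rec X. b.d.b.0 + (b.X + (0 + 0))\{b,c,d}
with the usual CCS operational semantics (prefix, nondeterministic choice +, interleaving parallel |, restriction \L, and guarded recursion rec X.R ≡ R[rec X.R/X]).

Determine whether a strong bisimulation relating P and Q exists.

YES

LTS(P): 4 reachable states
  p0 = rec X. b.d.b.0 + (b.X + (0 + 0 + 0))\{b,c,d} → -b-> p1
  p1 = d.b.0 → -d-> p2
  p2 = b.0 → -b-> p3
  p3 = 0 → deadlocked
LTS(Q): 4 reachable states
  q0 = rec X. b.d.b.0 + (b.X + (0 + 0))\{b,c,d} → -b-> q1
  q1 = d.b.0 → -d-> q2
  q2 = b.0 → -b-> q3
  q3 = 0 → deadlocked
Bisimilarity quotient blocks:
  B0 = {p0, q0}
  B1 = {p1, q1}
  B2 = {p2, q2}
  B3 = {p3, q3}
p0 ∈ B0, q0 ∈ B0 → same block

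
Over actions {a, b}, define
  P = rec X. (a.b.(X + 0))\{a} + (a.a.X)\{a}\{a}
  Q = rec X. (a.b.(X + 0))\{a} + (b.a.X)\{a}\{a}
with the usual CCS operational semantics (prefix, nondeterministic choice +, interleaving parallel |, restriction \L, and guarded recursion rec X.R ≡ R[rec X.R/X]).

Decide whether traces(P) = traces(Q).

Reachable graph of P (1 states):
  m0 = rec X. (a.b.(X + 0))\{a} + (a.a.X)\{a}\{a} | ·
Reachable graph of Q (2 states):
  n0 = rec X. (a.b.(X + 0))\{a} + (b.a.X)\{a}\{a} | --b--▸ n1
  n1 = (a.(rec X. (a.b.(X + 0))\{a} + (b.a.X)\{a}\{a}))\{a}\{a} | ·
Trace ⟨b⟩ through Q, begin at {n0}:
  step 1 (b): {n1}
  ✓ Q
Trace ⟨b⟩ through P, begin at {m0}:
  step 1 (b): ∅  — P cannot continue

NO — witness ⟨b⟩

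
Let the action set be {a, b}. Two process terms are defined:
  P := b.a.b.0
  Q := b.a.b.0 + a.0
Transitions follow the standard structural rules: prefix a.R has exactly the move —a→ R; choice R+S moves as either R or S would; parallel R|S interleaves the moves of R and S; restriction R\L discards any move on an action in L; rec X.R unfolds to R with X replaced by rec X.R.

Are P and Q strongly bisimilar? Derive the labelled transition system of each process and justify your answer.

NO

P's transition system — 4 states:
  u0 = b.a.b.0 → --b--▸ u1
  u1 = a.b.0 → --a--▸ u2
  u2 = b.0 → --b--▸ u3
  u3 = 0 → ·
Q's transition system — 4 states:
  v0 = b.a.b.0 + a.0 → --a--▸ v1, --b--▸ v2
  v1 = 0 → ·
  v2 = a.b.0 → --a--▸ v3
  v3 = b.0 → --b--▸ v1
Partition-refinement fixed point:
  B0 = {u0}
  B1 = {u1, v2}
  B2 = {u2, v3}
  B3 = {u3, v1}
  B4 = {v0}
u0 ∈ B0, v0 ∈ B4 → different blocks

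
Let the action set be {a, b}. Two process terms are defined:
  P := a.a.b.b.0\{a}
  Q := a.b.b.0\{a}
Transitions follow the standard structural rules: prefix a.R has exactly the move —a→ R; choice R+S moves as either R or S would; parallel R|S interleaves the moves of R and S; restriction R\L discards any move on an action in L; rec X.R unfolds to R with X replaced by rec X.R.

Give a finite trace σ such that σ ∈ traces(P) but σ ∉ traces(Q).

aa

P's transition system — 5 states:
  u0 = a.a.b.b.0\{a} → -a-> u1
  u1 = a.b.b.0\{a} → -a-> u2
  u2 = b.b.0\{a} → -b-> u3
  u3 = b.0\{a} → -b-> u4
  u4 = 0\{a} → ·
Q's transition system — 4 states:
  v0 = a.b.b.0\{a} → -a-> v1
  v1 = b.b.0\{a} → -b-> v2
  v2 = b.0\{a} → -b-> v3
  v3 = 0\{a} → ·
Trace ⟨aa⟩ through P, begin at {u0}:
  [1] a ⇒ {u1}
  [2] a ⇒ {u2}
  P completes σ.
Trace ⟨aa⟩ through Q, begin at {v0}:
  [1] a ⇒ {v1}
  [2] a ⇒ ∅  — Q cannot continue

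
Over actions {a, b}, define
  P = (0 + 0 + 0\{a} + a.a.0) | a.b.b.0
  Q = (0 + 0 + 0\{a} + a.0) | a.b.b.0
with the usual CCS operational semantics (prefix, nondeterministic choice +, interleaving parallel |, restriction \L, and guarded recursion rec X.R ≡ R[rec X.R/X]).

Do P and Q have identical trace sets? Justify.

NO — witness ⟨aaa⟩

LTS(P): 12 reachable states
  m0 = (0 + 0 + 0\{a} + a.a.0) | a.b.b.0 → --a--▸ m1, --a--▸ m2
  m1 = (0 + 0 + 0\{a} + a.a.0) | b.b.0 → --a--▸ m3, --b--▸ m4
  m2 = a.0 | a.b.b.0 → --a--▸ m3, --a--▸ m5
  m3 = a.0 | b.b.0 → --a--▸ m6, --b--▸ m7
  m4 = (0 + 0 + 0\{a} + a.a.0) | b.0 → --a--▸ m7, --b--▸ m8
  m5 = 0 | a.b.b.0 → --a--▸ m6
  m6 = 0 | b.b.0 → --b--▸ m9
  m7 = a.0 | b.0 → --a--▸ m9, --b--▸ m10
  m8 = (0 + 0 + 0\{a} + a.a.0) | 0 → --a--▸ m10
  m9 = 0 | b.0 → --b--▸ m11
  m10 = a.0 | 0 → --a--▸ m11
  m11 = 0 | 0 → ·
LTS(Q): 8 reachable states
  n0 = (0 + 0 + 0\{a} + a.0) | a.b.b.0 → --a--▸ n1, --a--▸ n2
  n1 = (0 + 0 + 0\{a} + a.0) | b.b.0 → --a--▸ n3, --b--▸ n4
  n2 = 0 | a.b.b.0 → --a--▸ n3
  n3 = 0 | b.b.0 → --b--▸ n5
  n4 = (0 + 0 + 0\{a} + a.0) | b.0 → --a--▸ n5, --b--▸ n6
  n5 = 0 | b.0 → --b--▸ n7
  n6 = (0 + 0 + 0\{a} + a.0) | 0 → --a--▸ n7
  n7 = 0 | 0 → ·
Executing aaa from P (initial set {m0}):
  after a @ step 1: {m1, m2}
  after a @ step 2: {m3, m5}
  after a @ step 3: {m6}
  — P admits the full trace.
Executing aaa from Q (initial set {n0}):
  after a @ step 1: {n1, n2}
  after a @ step 2: {n3}
  after a @ step 3: ∅  — Q cannot continue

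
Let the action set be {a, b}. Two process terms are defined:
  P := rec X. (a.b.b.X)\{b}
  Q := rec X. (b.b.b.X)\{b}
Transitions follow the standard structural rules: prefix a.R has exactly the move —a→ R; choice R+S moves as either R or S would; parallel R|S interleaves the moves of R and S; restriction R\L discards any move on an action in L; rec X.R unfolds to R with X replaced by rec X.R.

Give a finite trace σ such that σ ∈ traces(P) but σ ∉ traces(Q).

a

P's transition system — 2 states:
  u0 = rec X. (a.b.b.X)\{b} has moves —a→ u1
  u1 = (b.b.(rec X. (a.b.b.X)\{b}))\{b} has moves deadlocked
Q's transition system — 1 states:
  v0 = rec X. (b.b.b.X)\{b} has moves deadlocked
Executing a from P (initial set {u0}):
  after a @ step 1: {u1}
  ✓ P
Executing a from Q (initial set {v0}):
  after a @ step 1: ∅  — Q cannot continue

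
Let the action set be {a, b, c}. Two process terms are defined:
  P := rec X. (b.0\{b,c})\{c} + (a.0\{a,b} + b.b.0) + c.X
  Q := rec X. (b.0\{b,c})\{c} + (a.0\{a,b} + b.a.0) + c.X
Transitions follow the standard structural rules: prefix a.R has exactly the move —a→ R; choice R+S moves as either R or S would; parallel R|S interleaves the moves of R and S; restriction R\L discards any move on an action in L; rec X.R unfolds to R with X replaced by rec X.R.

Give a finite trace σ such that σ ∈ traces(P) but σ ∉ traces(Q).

bb

Reachable graph of P (5 states):
  m0 = rec X. (b.0\{b,c})\{c} + (a.0\{a,b} + b.b.0) + c.X has moves --a--▸ m1, --b--▸ m2, --b--▸ m3, --c--▸ m0
  m1 = 0\{a,b} has moves stopped
  m2 = 0\{b,c}\{c} has moves stopped
  m3 = b.0 has moves --b--▸ m4
  m4 = 0 has moves stopped
Reachable graph of Q (5 states):
  n0 = rec X. (b.0\{b,c})\{c} + (a.0\{a,b} + b.a.0) + c.X has moves --a--▸ n1, --b--▸ n2, --b--▸ n3, --c--▸ n0
  n1 = 0\{a,b} has moves stopped
  n2 = 0\{b,c}\{c} has moves stopped
  n3 = a.0 has moves --a--▸ n4
  n4 = 0 has moves stopped
Run σ = ⟨bb⟩ on P: start {m0}
  step 1 (b): {m2, m3}
  step 2 (b): {m4}
  — P admits the full trace.
Run σ = ⟨bb⟩ on Q: start {n0}
  step 1 (b): {n2, n3}
  step 2 (b): ∅  — Q cannot continue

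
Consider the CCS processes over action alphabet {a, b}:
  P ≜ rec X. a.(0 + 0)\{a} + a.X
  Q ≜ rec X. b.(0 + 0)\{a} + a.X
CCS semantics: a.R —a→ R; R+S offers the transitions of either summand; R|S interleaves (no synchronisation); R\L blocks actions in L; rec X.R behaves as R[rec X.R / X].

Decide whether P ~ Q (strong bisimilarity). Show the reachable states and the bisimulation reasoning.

NO

LTS(P): 2 reachable states
  s0 = rec X. a.(0 + 0)\{a} + a.X :: =a=> s0, =a=> s1
  s1 = (0 + 0)\{a} :: stopped
LTS(Q): 2 reachable states
  t0 = rec X. b.(0 + 0)\{a} + a.X :: =a=> t0, =b=> t1
  t1 = (0 + 0)\{a} :: stopped
Coarsest stable partition (strong bisimilarity classes):
  B0 = {s0}
  B1 = {s1, t1}
  B2 = {t0}
s0 ∈ B0, t0 ∈ B2 → different blocks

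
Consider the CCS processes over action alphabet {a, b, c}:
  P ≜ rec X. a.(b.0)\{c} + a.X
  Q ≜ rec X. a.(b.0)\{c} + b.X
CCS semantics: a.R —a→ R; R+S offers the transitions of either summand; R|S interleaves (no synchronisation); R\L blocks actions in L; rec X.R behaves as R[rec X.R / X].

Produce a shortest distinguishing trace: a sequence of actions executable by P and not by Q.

aa

Reachable graph of P (3 states):
  u0 = rec X. a.(b.0)\{c} + a.X has moves -a-> u0, -a-> u1
  u1 = (b.0)\{c} has moves -b-> u2
  u2 = 0\{c} has moves stopped
Reachable graph of Q (3 states):
  v0 = rec X. a.(b.0)\{c} + b.X has moves -a-> v1, -b-> v0
  v1 = (b.0)\{c} has moves -b-> v2
  v2 = 0\{c} has moves stopped
Run σ = ⟨aa⟩ on P: start {u0}
  step 1 (a): {u0, u1}
  step 2 (a): {u0, u1}
  — P admits the full trace.
Run σ = ⟨aa⟩ on Q: start {v0}
  step 1 (a): {v1}
  step 2 (a): no successor for Q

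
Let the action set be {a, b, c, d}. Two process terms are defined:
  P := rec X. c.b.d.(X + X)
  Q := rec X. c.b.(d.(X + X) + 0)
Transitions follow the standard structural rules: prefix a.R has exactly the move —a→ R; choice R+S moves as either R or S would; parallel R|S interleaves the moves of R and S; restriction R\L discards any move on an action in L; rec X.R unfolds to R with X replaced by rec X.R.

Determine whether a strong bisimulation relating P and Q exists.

Reachable graph of P (4 states):
  u0 = rec X. c.b.d.(X + X) → —c→ u1
  u1 = b.d.((rec X. c.b.d.(X + X)) + (rec X. c.b.d.(X + X))) → —b→ u2
  u2 = d.((rec X. c.b.d.(X + X)) + (rec X. c.b.d.(X + X))) → —d→ u3
  u3 = (rec X. c.b.d.(X + X)) + (rec X. c.b.d.(X + X)) → —c→ u1
Reachable graph of Q (4 states):
  v0 = rec X. c.b.(d.(X + X) + 0) → —c→ v1
  v1 = b.(d.((rec X. c.b.(d.(X + X) + 0)) + (rec X. c.b.(d.(X + X) + 0))) + 0) → —b→ v2
  v2 = d.((rec X. c.b.(d.(X + X) + 0)) + (rec X. c.b.(d.(X + X) + 0))) + 0 → —d→ v3
  v3 = (rec X. c.b.(d.(X + X) + 0)) + (rec X. c.b.(d.(X + X) + 0)) → —c→ v1
Partition-refinement fixed point:
  B0 = {u0, u3, v0, v3}
  B1 = {u1, v1}
  B2 = {u2, v2}
u0 ∈ B0, v0 ∈ B0 → same block

YES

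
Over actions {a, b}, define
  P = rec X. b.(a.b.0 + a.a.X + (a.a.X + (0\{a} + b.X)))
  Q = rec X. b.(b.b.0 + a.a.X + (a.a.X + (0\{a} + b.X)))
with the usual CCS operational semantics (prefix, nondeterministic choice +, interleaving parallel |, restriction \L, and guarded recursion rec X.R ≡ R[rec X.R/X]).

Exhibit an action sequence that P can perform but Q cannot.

Reachable graph of P (5 states):
  s0 = rec X. b.(a.b.0 + a.a.X + (a.a.X + (0\{a} + b.X))) has moves ··b··> s1
  s1 = a.b.0 + a.a.(rec X. b.(a.b.0 + a.a.X + (a.a.X + (0\{a} + b.X)))) + (a.a.(rec X. b.(a.b.0 + a.a.X + (a.a.X + (0\{a} + b.X)))) + (0\{a} + b.(rec X. b.(a.b.0 + a.a.X + (a.a.X + (0\{a} + b.X)))))) has moves ··a··> s2, ··a··> s3, ··b··> s0
  s2 = a.(rec X. b.(a.b.0 + a.a.X + (a.a.X + (0\{a} + b.X)))) has moves ··a··> s0
  s3 = b.0 has moves ··b··> s4
  s4 = 0 has moves stopped
Reachable graph of Q (5 states):
  t0 = rec X. b.(b.b.0 + a.a.X + (a.a.X + (0\{a} + b.X))) has moves ··b··> t1
  t1 = b.b.0 + a.a.(rec X. b.(b.b.0 + a.a.X + (a.a.X + (0\{a} + b.X)))) + (a.a.(rec X. b.(b.b.0 + a.a.X + (a.a.X + (0\{a} + b.X)))) + (0\{a} + b.(rec X. b.(b.b.0 + a.a.X + (a.a.X + (0\{a} + b.X)))))) has moves ··a··> t2, ··b··> t0, ··b··> t3
  t2 = a.(rec X. b.(b.b.0 + a.a.X + (a.a.X + (0\{a} + b.X)))) has moves ··a··> t0
  t3 = b.0 has moves ··b··> t4
  t4 = 0 has moves stopped
Run σ = ⟨bab⟩ on P: start {s0}
  after b @ step 1: {s1}
  after a @ step 2: {s2, s3}
  after b @ step 3: {s4}
  ✓ P
Run σ = ⟨bab⟩ on Q: start {t0}
  after b @ step 1: {t1}
  after a @ step 2: {t2}
  after b @ step 3: ∅ (Q stuck)

bab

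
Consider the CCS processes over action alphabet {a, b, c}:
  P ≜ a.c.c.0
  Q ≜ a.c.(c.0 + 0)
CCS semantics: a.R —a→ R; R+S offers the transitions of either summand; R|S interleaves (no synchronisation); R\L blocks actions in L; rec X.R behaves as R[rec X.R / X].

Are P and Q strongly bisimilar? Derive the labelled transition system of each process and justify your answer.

bisimilar

LTS(P): 4 reachable states
  p0 = a.c.c.0 has moves —a→ p1
  p1 = c.c.0 has moves —c→ p2
  p2 = c.0 has moves —c→ p3
  p3 = 0 has moves ·
LTS(Q): 4 reachable states
  q0 = a.c.(c.0 + 0) has moves —a→ q1
  q1 = c.(c.0 + 0) has moves —c→ q2
  q2 = c.0 + 0 has moves —c→ q3
  q3 = 0 has moves ·
Partition-refinement fixed point:
  B0 = {p0, q0}
  B1 = {p1, q1}
  B2 = {p2, q2}
  B3 = {p3, q3}
p0 ∈ B0, q0 ∈ B0 → same block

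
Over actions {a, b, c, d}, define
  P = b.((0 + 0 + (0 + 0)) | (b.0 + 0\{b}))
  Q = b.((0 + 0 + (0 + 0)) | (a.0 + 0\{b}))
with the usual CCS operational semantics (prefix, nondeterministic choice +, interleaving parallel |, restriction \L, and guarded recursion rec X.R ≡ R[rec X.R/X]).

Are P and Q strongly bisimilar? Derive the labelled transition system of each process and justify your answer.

not bisimilar

Reachable graph of P (3 states):
  u0 = b.((0 + 0 + (0 + 0)) | (b.0 + 0\{b})) → —b→ u1
  u1 = (0 + 0 + (0 + 0)) | (b.0 + 0\{b}) → —b→ u2
  u2 = (0 + 0 + (0 + 0)) | 0 → ∅
Reachable graph of Q (3 states):
  v0 = b.((0 + 0 + (0 + 0)) | (a.0 + 0\{b})) → —b→ v1
  v1 = (0 + 0 + (0 + 0)) | (a.0 + 0\{b}) → —a→ v2
  v2 = (0 + 0 + (0 + 0)) | 0 → ∅
Partition-refinement fixed point:
  B0 = {u0}
  B1 = {u1}
  B2 = {u2, v2}
  B3 = {v0}
  B4 = {v1}
u0 ∈ B0, v0 ∈ B3 → different blocks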